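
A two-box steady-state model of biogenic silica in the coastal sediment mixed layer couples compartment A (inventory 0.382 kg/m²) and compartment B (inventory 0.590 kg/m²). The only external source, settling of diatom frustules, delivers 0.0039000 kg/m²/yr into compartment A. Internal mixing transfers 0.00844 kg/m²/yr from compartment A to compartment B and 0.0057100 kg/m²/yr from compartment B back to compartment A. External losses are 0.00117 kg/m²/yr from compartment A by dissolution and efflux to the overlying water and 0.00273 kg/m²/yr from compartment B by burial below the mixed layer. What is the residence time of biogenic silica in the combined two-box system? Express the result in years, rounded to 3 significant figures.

249 yr

For the system as a whole, the A↔B exchange is internal and contributes nothing to the throughput; only the external sinks remove mass.
M_total = 0.382 + 0.590 = 0.97200 kg/m².
ΣF_external_out = 0.00117 + 0.00273 = 0.0039000 kg/m²/yr.
τ = M_total / ΣF_ext = 0.97200 / 0.0039000 = 249.2 yr.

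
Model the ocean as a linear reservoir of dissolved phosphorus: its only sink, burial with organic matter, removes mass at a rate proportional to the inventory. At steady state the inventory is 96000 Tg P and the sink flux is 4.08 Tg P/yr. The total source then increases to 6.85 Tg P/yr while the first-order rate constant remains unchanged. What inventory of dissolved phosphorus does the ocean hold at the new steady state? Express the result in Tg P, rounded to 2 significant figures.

Rate constant k = F/M = 4.08 / 96000 = 4.250×10^-5 yr⁻¹.
At the new steady state, source = k·M_new ⇒ M_new = 6.85 / 4.250×10^-5 = 161200 Tg P.
(Equivalently M_new = M × F_new/F_old = 96000 × 6.85/4.08.)

160000 Tg P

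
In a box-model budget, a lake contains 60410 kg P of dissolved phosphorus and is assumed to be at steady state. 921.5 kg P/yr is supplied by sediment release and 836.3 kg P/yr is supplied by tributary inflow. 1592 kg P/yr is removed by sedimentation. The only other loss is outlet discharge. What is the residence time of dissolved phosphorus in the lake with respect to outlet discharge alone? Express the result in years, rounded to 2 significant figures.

360 yr

At steady state ΣF_in = ΣF_out.
ΣF_in = 921.5 + 836.3 = 1757.8 kg P/yr.
Outlet discharge flux = ΣF_in − (1592) = 1757.8 − 1592 = 165.8 kg P/yr.
τ = M / F = 60410 / 165.8 = 364.4 yr.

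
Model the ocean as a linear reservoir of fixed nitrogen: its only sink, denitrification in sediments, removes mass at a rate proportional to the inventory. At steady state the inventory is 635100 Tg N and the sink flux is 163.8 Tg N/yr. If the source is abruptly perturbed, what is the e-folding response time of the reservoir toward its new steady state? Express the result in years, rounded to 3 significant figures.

3880 yr

For a linear reservoir the response time equals the residence time τ = M/F.
τ = 635100 / 163.8 = 3877 yr.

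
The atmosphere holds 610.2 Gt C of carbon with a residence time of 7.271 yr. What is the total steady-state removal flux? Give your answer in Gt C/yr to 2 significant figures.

84 Gt C/yr

F = M / τ = 610.2 / 7.271 = 83.92 Gt C/yr.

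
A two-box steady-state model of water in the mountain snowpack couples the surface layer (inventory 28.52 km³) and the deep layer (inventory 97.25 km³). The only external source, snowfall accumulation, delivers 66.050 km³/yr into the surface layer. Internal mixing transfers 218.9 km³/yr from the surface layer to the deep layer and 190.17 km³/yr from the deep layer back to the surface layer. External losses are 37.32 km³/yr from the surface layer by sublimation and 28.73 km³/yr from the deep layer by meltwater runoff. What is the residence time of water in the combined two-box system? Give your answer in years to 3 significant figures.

1.90 yr

For the system as a whole, the A↔B exchange is internal and contributes nothing to the throughput; only the external sinks remove mass.
M_total = 28.52 + 97.25 = 125.77 km³.
ΣF_external_out = 37.32 + 28.73 = 66.050 km³/yr.
τ = M_total / ΣF_ext = 125.77 / 66.050 = 1.904 yr.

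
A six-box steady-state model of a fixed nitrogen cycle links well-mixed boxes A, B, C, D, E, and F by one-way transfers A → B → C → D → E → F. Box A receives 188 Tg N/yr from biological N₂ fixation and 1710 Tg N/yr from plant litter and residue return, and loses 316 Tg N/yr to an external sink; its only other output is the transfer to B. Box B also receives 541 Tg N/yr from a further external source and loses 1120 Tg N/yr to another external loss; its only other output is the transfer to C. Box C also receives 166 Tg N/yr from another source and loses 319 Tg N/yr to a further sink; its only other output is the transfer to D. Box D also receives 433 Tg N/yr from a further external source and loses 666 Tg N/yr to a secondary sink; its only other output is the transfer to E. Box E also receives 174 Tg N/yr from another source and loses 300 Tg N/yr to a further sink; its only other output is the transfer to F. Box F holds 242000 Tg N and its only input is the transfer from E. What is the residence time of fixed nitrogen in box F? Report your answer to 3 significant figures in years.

Box A: F(A→B) = (188 + 1710) − 316 = 1582.0 Tg N/yr.
Box B: F(B→C) = (1582.0 + 541) − 1120 = 1003.0 Tg N/yr.
Box C: F(C→D) = (1003.0 + 166) − 319 = 850.00 Tg N/yr.
Box D: F(D→E) = (850.00 + 433) − 666 = 617.00 Tg N/yr.
Box E: F(E→F) = (617.00 + 174) − 300 = 491.00 Tg N/yr.
Box F throughput = its input = 491.00 Tg N/yr; τ = 242000 / 491.00 = 492.9 yr.

493 yr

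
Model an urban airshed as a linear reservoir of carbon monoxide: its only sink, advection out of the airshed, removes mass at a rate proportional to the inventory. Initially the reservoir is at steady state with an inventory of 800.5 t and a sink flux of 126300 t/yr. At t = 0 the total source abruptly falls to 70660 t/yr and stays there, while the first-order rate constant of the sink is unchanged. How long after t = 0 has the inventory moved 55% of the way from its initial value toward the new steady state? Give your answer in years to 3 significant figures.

τ = M₀/F₀ = 800.5/126300 = 0.006338 yr.
The remaining gap fraction is e^(−t/τ); 55% covered ⇒ e^(−t/τ) = 0.450.
t = −τ ln(0.450) = 0.006338 × 0.7985 = 0.005061 yr.

0.00506 yr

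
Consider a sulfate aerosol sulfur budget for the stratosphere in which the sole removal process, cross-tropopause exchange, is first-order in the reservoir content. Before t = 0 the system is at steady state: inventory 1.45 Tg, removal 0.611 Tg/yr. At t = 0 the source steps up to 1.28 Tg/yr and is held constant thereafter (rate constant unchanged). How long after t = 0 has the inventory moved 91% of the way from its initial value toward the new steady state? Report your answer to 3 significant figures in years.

5.71 yr

τ = M₀/F₀ = 1.45/0.611 = 2.373 yr.
The remaining gap fraction is e^(−t/τ); 91% covered ⇒ e^(−t/τ) = 0.0900.
t = −τ ln(0.0900) = 2.373 × 2.408 = 5.714 yr.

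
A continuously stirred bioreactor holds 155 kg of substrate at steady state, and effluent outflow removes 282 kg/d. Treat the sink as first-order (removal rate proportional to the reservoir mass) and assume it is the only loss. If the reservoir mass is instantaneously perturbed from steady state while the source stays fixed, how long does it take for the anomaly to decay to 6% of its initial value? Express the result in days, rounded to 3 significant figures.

1.55 d

For a linear reservoir the anomaly decays as exp(−t/τ) with τ = M/F = 155/282 = 0.5496 d.
exp(−t/τ) = 0.06 ⇒ t = −τ ln(0.06) = 0.5496 × 2.813 = 1.546 d.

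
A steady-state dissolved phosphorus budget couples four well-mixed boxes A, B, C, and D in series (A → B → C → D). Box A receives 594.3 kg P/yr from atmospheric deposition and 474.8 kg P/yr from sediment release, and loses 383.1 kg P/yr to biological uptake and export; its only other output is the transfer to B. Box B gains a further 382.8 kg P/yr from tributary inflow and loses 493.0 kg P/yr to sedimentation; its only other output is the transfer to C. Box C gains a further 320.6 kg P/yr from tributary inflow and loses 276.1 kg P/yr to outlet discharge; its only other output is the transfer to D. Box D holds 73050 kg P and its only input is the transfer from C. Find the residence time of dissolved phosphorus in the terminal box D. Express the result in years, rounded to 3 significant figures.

Box A: F(A→B) = (594.3 + 474.8) − 383.1 = 686.00 kg P/yr.
Box B: F(B→C) = (686.00 + 382.8) − 493.0 = 575.80 kg P/yr.
Box C: F(C→D) = (575.80 + 320.6) − 276.1 = 620.30 kg P/yr.
Box D throughput = its input = 620.30 kg P/yr; τ = 73050 / 620.30 = 117.8 yr.

118 yr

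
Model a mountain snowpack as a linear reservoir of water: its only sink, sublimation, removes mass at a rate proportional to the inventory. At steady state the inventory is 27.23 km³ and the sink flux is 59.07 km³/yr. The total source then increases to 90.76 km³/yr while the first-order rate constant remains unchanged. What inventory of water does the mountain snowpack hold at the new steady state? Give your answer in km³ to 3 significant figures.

41.8 km³

Rate constant k = F/M = 59.07 / 27.23 = 2.169 yr⁻¹.
At the new steady state, source = k·M_new ⇒ M_new = 90.76 / 2.169 = 41.84 km³.
(Equivalently M_new = M × F_new/F_old = 27.23 × 90.76/59.07.)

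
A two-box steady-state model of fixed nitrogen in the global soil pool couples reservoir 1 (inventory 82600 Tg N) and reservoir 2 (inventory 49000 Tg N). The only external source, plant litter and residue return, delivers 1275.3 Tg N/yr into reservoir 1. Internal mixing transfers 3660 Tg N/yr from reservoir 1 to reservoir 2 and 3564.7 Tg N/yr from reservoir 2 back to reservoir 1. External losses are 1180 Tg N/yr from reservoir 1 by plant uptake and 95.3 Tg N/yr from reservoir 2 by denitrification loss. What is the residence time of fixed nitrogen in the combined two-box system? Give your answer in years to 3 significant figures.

Treat the two boxes together as one reservoir: the mixing fluxes between them are internal recycling, so τ = ΣM / Σ(external losses).
M_total = 82600 + 49000 = 131600 Tg N.
ΣF_external_out = 1180 + 95.3 = 1275.3 Tg N/yr.
τ = M_total / ΣF_ext = 131600 / 1275.3 = 103.2 yr.

103 yr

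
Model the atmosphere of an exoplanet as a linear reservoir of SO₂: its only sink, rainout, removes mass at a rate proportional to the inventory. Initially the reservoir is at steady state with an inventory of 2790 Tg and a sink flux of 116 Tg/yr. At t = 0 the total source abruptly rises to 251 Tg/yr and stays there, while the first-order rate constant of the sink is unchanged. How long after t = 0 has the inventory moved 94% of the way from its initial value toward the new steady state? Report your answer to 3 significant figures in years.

67.7 yr

τ = M₀/F₀ = 2790/116 = 24.05 yr.
The remaining gap fraction is e^(−t/τ); 94% covered ⇒ e^(−t/τ) = 0.0600.
t = −τ ln(0.0600) = 24.05 × 2.813 = 67.67 yr.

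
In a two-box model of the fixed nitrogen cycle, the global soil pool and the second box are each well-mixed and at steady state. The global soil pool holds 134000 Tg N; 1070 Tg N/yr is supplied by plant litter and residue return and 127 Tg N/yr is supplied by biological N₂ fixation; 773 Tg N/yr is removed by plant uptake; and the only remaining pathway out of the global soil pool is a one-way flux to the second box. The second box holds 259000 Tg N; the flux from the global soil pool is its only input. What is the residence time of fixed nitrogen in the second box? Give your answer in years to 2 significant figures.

610 yr

Balance the global soil pool: ΣF_in = 1070 + 127 = 1197.0 Tg N/yr.
Flux to the second box = ΣF_in − (773) = 424.00 Tg N/yr.
At steady state the output of the second box equals its input, 424.00 Tg N/yr.
τ = M / F = 259000 / 424.00 = 610.8 yr.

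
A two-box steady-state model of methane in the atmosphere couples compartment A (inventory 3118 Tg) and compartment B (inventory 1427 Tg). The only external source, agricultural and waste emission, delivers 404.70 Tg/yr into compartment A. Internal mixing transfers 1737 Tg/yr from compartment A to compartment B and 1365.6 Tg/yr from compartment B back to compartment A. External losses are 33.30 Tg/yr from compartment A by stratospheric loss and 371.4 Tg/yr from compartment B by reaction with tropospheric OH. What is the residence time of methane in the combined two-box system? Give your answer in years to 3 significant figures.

11.2 yr

Residence time in the combined system uses the total inventory and the total *external* removal — internal exchanges between the two boxes cancel.
M_total = 3118 + 1427 = 4545.0 Tg.
ΣF_external_out = 33.30 + 371.4 = 404.70 Tg/yr.
τ = M_total / ΣF_ext = 4545.0 / 404.70 = 11.23 yr.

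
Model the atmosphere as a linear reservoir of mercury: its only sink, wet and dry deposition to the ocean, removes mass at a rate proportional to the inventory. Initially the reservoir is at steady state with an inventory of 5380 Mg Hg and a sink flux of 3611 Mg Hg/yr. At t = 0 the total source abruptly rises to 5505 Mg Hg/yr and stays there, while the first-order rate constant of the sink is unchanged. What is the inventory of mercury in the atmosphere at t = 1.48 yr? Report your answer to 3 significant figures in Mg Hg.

7160 Mg Hg

Residence time τ = M₀/F₀ = 1.490 yr. The eventual steady state is M_∞ = M₀·(F₁/F₀) = 5380 × 5505/3611 = 8201.9 Mg Hg.
The anomaly ΔM(t) = M(t) − M_∞ decays as ΔM₀·e^(−t/τ) with ΔM₀ = 5380 − 8201.9 = −2822 Mg Hg.
At t = 1.48 yr, e^(−t/τ) = e^(−0.9934) = 0.3703, so ΔM = −1045 Mg Hg and M = 8201.9 − 1045 = 7156.8 Mg Hg.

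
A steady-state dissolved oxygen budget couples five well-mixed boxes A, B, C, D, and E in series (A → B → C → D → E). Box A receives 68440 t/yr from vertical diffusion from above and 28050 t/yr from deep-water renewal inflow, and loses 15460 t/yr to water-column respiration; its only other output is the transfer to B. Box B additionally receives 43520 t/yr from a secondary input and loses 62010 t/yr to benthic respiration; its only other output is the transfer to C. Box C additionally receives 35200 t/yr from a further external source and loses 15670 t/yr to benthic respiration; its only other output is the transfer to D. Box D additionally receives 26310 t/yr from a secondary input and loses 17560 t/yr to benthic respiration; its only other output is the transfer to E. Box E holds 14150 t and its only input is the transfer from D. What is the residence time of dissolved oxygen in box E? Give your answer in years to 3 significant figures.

Box A: F(A→B) = (68440 + 28050) − 15460 = 81030 t/yr.
Box B: F(B→C) = (81030 + 43520) − 62010 = 62540 t/yr.
Box C: F(C→D) = (62540 + 35200) − 15670 = 82070 t/yr.
Box D: F(D→E) = (82070 + 26310) − 17560 = 90820 t/yr.
Box E throughput = its input = 90820 t/yr; τ = 14150 / 90820 = 0.1558 yr.

0.156 yr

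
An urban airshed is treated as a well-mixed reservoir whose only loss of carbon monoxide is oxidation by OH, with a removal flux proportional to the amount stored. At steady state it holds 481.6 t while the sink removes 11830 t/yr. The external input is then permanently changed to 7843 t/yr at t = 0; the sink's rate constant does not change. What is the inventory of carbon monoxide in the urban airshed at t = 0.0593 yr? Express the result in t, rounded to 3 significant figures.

357 t

Residence time τ = M₀/F₀ = 0.04071 yr. The eventual steady state is M_∞ = M₀·(F₁/F₀) = 481.6 × 7843/11830 = 319.29 t.
The anomaly ΔM(t) = M(t) − M_∞ decays as ΔM₀·e^(−t/τ) with ΔM₀ = 481.6 − 319.29 = 162.3 t.
At t = 0.0593 yr, e^(−t/τ) = e^(−1.457) = 0.2330, so ΔM = 37.82 t and M = 319.29 + 37.82 = 357.11 t.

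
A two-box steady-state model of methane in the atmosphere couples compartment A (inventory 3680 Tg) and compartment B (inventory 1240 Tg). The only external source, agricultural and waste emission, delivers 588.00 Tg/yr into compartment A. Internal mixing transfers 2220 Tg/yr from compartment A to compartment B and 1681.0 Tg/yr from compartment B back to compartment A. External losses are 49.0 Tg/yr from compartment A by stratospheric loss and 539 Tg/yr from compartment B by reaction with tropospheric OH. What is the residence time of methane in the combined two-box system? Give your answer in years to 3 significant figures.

8.37 yr

For the system as a whole, the A↔B exchange is internal and contributes nothing to the throughput; only the external sinks remove mass.
M_total = 3680 + 1240 = 4920.0 Tg.
ΣF_external_out = 49.0 + 539 = 588.00 Tg/yr.
τ = M_total / ΣF_ext = 4920.0 / 588.00 = 8.367 yr.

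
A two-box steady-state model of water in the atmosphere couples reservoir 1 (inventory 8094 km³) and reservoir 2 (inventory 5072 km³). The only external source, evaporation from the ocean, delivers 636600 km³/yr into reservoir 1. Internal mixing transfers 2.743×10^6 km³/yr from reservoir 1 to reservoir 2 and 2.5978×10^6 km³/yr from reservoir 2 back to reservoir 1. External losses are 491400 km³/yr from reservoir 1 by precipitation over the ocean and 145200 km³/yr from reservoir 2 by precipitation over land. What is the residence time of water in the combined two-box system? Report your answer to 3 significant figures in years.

Treat the two boxes together as one reservoir: the mixing fluxes between them are internal recycling, so τ = ΣM / Σ(external losses).
M_total = 8094 + 5072 = 13166 km³.
ΣF_external_out = 491400 + 145200 = 636600 km³/yr.
τ = M_total / ΣF_ext = 13166 / 636600 = 0.02068 yr.

0.0207 yr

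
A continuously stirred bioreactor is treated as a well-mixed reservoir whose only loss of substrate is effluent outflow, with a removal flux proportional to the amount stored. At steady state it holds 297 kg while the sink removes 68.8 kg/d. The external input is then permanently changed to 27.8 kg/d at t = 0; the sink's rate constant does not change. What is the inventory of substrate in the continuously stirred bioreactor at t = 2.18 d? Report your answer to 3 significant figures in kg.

227 kg

The sink rate constant is k = F₀/M₀ = 68.8/297 = 0.2316 d⁻¹.
Solving dM/dt = F₁ − kM with M(0) = M₀ gives M(t) = F₁/k + (M₀ − F₁/k)·e^(−kt).
F₁/k = 27.8/0.2316 = 120.01 kg; kt = 0.2316 × 2.18 = 0.5050, e^(−kt) = 0.6035.
M(2.18) = 120.01 + (297 − 120.01) × 0.6035 = 120.01 + 106.8 = 226.82 kg.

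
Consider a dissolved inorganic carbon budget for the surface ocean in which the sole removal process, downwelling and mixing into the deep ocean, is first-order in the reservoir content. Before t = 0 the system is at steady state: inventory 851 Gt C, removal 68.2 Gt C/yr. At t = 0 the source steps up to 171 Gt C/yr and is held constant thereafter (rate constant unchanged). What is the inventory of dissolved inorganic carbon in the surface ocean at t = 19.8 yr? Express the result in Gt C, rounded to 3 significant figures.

The sink rate constant is k = F₀/M₀ = 68.2/851 = 0.08014 yr⁻¹.
Solving dM/dt = F₁ − kM with M(0) = M₀ gives M(t) = F₁/k + (M₀ − F₁/k)·e^(−kt).
F₁/k = 171/0.08014 = 2133.7 Gt C; kt = 0.08014 × 19.8 = 1.587, e^(−kt) = 0.2046.
M(19.8) = 2133.7 + (851 − 2133.7) × 0.2046 = 2133.7 − 262.4 = 1871.3 Gt C.

1870 Gt C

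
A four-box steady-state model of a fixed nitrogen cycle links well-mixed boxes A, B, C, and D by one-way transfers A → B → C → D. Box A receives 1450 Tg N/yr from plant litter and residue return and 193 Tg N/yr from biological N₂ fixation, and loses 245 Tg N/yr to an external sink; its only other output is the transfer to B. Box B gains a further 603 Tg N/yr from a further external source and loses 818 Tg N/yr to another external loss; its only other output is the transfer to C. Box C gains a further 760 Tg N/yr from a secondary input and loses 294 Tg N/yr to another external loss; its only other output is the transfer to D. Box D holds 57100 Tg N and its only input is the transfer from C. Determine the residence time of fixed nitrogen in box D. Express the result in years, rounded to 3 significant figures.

34.6 yr

Box A: F(A→B) = (1450 + 193) − 245 = 1398.0 Tg N/yr.
Box B: F(B→C) = (1398.0 + 603) − 818 = 1183.0 Tg N/yr.
Box C: F(C→D) = (1183.0 + 760) − 294 = 1649.0 Tg N/yr.
Box D throughput = its input = 1649.0 Tg N/yr; τ = 57100 / 1649.0 = 34.63 yr.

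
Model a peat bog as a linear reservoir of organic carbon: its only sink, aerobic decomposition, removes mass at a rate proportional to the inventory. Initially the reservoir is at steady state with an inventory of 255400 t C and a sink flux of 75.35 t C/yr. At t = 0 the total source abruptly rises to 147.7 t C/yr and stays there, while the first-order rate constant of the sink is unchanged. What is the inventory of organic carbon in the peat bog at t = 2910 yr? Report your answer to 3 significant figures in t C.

397000 t C

τ = M₀/F₀ = 255400/75.35 = 3390 yr; rate constant k = 1/τ.
New steady state M_∞ = F₁/k = F₁·τ = 147.7 × 3390 = 500630 t C.
M(t) = M_∞ + (M₀ − M_∞)·e^(−t/τ); t/τ = 2910/3390 = 0.8585, so e^(−t/τ) = 0.4238.
M(t) = 500630 − 245200 × 0.4238 = 396710 t C.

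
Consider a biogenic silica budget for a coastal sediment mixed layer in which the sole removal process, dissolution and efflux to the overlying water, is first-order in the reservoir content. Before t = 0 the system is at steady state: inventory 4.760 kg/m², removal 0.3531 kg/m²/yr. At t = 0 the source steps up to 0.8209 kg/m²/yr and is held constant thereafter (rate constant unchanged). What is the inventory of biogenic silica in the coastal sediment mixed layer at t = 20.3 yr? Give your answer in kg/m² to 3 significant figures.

9.67 kg/m²

Residence time τ = M₀/F₀ = 13.48 yr. The eventual steady state is M_∞ = M₀·(F₁/F₀) = 4.760 × 0.8209/0.3531 = 11.066 kg/m².
The anomaly ΔM(t) = M(t) − M_∞ decays as ΔM₀·e^(−t/τ) with ΔM₀ = 4.760 − 11.066 = −6.306 kg/m².
At t = 20.3 yr, e^(−t/τ) = e^(−1.506) = 0.2218, so ΔM = −1.399 kg/m² and M = 11.066 − 1.399 = 9.6673 kg/m².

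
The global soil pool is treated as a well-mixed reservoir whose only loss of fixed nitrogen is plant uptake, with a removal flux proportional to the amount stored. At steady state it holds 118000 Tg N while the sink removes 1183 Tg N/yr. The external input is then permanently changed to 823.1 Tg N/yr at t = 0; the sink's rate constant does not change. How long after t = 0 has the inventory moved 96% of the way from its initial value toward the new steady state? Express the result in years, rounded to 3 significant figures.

τ = M₀/F₀ = 118000/1183 = 99.75 yr.
The remaining gap fraction is e^(−t/τ); 96% covered ⇒ e^(−t/τ) = 0.0400.
t = −τ ln(0.0400) = 99.75 × 3.219 = 321.1 yr.

321 yr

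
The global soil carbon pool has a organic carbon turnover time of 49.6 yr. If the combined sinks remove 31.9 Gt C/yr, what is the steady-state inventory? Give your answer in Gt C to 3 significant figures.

τ = M/F ⇒ M = τ × F = 49.6 × 31.9 = 1582 Gt C.

1580 Gt C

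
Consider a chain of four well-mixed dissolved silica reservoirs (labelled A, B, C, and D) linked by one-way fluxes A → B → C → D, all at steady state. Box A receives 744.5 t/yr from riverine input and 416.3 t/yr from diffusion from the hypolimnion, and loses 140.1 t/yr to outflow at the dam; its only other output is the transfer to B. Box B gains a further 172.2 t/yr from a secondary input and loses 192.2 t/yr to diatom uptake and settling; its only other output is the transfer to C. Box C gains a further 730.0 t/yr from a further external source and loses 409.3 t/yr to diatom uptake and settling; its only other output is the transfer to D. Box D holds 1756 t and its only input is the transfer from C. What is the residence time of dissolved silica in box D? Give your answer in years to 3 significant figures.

1.33 yr

Box A: F(A→B) = (744.5 + 416.3) − 140.1 = 1020.7 t/yr.
Box B: F(B→C) = (1020.7 + 172.2) − 192.2 = 1000.7 t/yr.
Box C: F(C→D) = (1000.7 + 730.0) − 409.3 = 1321.4 t/yr.
Box D throughput = its input = 1321.4 t/yr; τ = 1756 / 1321.4 = 1.329 yr.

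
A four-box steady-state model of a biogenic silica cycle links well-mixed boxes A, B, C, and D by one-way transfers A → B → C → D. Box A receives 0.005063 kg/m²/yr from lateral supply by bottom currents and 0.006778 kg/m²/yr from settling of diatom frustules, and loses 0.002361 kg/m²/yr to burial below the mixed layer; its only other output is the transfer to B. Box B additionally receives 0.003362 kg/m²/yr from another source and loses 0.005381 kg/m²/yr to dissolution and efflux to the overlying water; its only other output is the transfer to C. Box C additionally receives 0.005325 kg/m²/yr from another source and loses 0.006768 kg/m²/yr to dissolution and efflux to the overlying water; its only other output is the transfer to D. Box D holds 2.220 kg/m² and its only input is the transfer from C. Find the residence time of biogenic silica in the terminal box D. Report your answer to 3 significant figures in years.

Box A: F(A→B) = (0.005063 + 0.006778) − 0.002361 = 0.0094800 kg/m²/yr.
Box B: F(B→C) = (0.0094800 + 0.003362) − 0.005381 = 0.0074610 kg/m²/yr.
Box C: F(C→D) = (0.0074610 + 0.005325) − 0.006768 = 0.0060180 kg/m²/yr.
Box D throughput = its input = 0.0060180 kg/m²/yr; τ = 2.220 / 0.0060180 = 368.9 yr.

369 yr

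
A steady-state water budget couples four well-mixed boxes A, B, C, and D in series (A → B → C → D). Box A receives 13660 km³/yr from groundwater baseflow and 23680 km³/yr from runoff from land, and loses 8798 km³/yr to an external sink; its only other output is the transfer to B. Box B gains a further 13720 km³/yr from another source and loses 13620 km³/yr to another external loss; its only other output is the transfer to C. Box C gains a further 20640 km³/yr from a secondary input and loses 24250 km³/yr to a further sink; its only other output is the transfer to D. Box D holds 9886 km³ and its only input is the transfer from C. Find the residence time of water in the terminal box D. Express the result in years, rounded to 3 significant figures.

0.395 yr

Box A: F(A→B) = (13660 + 23680) − 8798 = 28542 km³/yr.
Box B: F(B→C) = (28542 + 13720) − 13620 = 28642 km³/yr.
Box C: F(C→D) = (28642 + 20640) − 24250 = 25032 km³/yr.
Box D throughput = its input = 25032 km³/yr; τ = 9886 / 25032 = 0.3949 yr.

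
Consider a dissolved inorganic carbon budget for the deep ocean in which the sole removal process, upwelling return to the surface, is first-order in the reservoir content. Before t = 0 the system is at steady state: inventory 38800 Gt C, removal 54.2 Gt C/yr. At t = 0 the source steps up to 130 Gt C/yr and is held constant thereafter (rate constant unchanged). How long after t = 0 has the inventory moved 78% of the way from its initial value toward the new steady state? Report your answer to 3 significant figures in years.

1080 yr

τ = M₀/F₀ = 38800/54.2 = 715.9 yr.
The remaining gap fraction is e^(−t/τ); 78% covered ⇒ e^(−t/τ) = 0.220.
t = −τ ln(0.220) = 715.9 × 1.514 = 1084 yr.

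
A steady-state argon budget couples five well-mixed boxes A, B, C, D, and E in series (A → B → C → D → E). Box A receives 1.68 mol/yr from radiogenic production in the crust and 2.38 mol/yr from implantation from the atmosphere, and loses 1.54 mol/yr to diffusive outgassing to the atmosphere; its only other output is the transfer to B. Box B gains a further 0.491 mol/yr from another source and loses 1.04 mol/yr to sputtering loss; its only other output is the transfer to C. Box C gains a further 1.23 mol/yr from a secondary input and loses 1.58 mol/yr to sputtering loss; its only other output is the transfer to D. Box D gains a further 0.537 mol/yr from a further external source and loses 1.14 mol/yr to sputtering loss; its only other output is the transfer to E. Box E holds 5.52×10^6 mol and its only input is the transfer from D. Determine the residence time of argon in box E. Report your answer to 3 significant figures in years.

Box A: F(A→B) = (1.68 + 2.38) − 1.54 = 2.5200 mol/yr.
Box B: F(B→C) = (2.5200 + 0.491) − 1.04 = 1.9710 mol/yr.
Box C: F(C→D) = (1.9710 + 1.23) − 1.58 = 1.6210 mol/yr.
Box D: F(D→E) = (1.6210 + 0.537) − 1.14 = 1.0180 mol/yr.
Box E throughput = its input = 1.0180 mol/yr; τ = 5.52×10^6 / 1.0180 = 5.422×10^6 yr.

5.42×10^6 yr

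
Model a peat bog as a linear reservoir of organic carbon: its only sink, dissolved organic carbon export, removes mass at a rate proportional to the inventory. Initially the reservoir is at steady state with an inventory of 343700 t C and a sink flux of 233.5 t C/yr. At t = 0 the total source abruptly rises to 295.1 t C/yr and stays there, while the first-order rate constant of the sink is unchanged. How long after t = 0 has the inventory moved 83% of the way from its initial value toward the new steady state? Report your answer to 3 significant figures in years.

2610 yr

τ = M₀/F₀ = 343700/233.5 = 1472 yr.
The remaining gap fraction is e^(−t/τ); 83% covered ⇒ e^(−t/τ) = 0.170.
t = −τ ln(0.170) = 1472 × 1.772 = 2608 yr.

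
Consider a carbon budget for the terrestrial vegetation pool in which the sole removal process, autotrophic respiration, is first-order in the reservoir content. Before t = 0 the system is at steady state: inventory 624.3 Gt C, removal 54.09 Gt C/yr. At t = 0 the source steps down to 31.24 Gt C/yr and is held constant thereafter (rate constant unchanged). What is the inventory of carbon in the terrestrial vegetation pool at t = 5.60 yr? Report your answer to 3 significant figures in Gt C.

Residence time τ = M₀/F₀ = 11.54 yr. The eventual steady state is M_∞ = M₀·(F₁/F₀) = 624.3 × 31.24/54.09 = 360.57 Gt C.
The anomaly ΔM(t) = M(t) − M_∞ decays as ΔM₀·e^(−t/τ) with ΔM₀ = 624.3 − 360.57 = 263.7 Gt C.
At t = 5.60 yr, e^(−t/τ) = e^(−0.4852) = 0.6156, so ΔM = 162.3 Gt C and M = 360.57 + 162.3 = 522.92 Gt C.

523 Gt C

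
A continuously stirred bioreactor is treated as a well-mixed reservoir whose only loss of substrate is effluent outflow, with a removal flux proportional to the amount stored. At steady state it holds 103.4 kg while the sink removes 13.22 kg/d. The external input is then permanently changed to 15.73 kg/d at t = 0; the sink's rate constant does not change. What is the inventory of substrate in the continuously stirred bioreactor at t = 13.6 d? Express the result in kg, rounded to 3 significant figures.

120 kg

Residence time τ = M₀/F₀ = 7.821 d. The eventual steady state is M_∞ = M₀·(F₁/F₀) = 103.4 × 15.73/13.22 = 123.03 kg.
The anomaly ΔM(t) = M(t) − M_∞ decays as ΔM₀·e^(−t/τ) with ΔM₀ = 103.4 − 123.03 = −19.63 kg.
At t = 13.6 d, e^(−t/τ) = e^(−1.739) = 0.1757, so ΔM = −3.450 kg and M = 123.03 − 3.450 = 119.58 kg.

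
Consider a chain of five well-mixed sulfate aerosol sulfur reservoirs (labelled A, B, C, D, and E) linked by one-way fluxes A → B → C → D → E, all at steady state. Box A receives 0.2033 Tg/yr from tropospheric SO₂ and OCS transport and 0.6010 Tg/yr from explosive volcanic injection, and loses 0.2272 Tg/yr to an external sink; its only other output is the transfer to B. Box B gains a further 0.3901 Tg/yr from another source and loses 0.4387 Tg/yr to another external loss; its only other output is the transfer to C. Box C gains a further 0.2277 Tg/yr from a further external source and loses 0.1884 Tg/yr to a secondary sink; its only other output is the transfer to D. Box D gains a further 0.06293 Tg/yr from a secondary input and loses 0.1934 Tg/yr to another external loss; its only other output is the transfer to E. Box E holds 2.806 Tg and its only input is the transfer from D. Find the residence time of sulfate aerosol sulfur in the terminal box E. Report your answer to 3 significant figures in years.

6.42 yr

Box A: F(A→B) = (0.2033 + 0.6010) − 0.2272 = 0.57710 Tg/yr.
Box B: F(B→C) = (0.57710 + 0.3901) − 0.4387 = 0.52850 Tg/yr.
Box C: F(C→D) = (0.52850 + 0.2277) − 0.1884 = 0.56780 Tg/yr.
Box D: F(D→E) = (0.56780 + 0.06293) − 0.1934 = 0.43733 Tg/yr.
Box E throughput = its input = 0.43733 Tg/yr; τ = 2.806 / 0.43733 = 6.416 yr.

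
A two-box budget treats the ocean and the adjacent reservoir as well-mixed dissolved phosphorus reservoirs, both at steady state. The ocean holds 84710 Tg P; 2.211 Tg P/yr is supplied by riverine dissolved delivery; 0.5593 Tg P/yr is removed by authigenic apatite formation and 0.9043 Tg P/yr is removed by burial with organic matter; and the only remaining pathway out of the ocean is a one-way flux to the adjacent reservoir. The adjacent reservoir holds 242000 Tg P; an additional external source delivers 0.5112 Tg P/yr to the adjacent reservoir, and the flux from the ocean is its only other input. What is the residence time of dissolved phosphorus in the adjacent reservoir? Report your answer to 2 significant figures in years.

Balance the ocean: ΣF_in = 2.2110 Tg P/yr.
Flux to the adjacent reservoir = ΣF_in − (0.5593 + 0.9043) = 0.74740 Tg P/yr.
Total input to the adjacent reservoir = 0.74740 + 0.5112 = 1.2586 Tg P/yr; at steady state this equals its total output.
τ = M / F = 242000 / 1.2586 = 192300 yr.

190000 yr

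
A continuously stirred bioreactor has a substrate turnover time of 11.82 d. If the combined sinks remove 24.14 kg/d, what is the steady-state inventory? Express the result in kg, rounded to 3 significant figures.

τ = M/F ⇒ M = τ × F = 11.82 × 24.14 = 285.3 kg.

285 kg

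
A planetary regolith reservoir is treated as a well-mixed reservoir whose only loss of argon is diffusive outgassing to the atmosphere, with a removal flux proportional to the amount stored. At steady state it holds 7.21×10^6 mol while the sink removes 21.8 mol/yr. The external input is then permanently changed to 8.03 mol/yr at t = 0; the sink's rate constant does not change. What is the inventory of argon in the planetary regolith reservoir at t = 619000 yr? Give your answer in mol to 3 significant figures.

Residence time τ = M₀/F₀ = 330700 yr. The eventual steady state is M_∞ = M₀·(F₁/F₀) = 7.21×10^6 × 8.03/21.8 = 2.6558×10^6 mol.
The anomaly ΔM(t) = M(t) − M_∞ decays as ΔM₀·e^(−t/τ) with ΔM₀ = 7.21×10^6 − 2.6558×10^6 = 4.554×10^6 mol.
At t = 619000 yr, e^(−t/τ) = e^(−1.872) = 0.1539, so ΔM = 700800 mol and M = 2.6558×10^6 + 700800 = 3.3566×10^6 mol.

3.36×10^6 mol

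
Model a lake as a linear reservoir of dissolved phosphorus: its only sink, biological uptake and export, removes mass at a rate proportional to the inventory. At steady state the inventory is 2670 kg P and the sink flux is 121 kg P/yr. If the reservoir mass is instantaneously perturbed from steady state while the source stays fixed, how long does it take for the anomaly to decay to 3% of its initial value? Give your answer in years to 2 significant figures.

77 yr

For a linear reservoir the anomaly decays as exp(−t/τ) with τ = M/F = 2670/121 = 22.07 yr.
exp(−t/τ) = 0.03 ⇒ t = −τ ln(0.03) = 22.07 × 3.507 = 77.38 yr.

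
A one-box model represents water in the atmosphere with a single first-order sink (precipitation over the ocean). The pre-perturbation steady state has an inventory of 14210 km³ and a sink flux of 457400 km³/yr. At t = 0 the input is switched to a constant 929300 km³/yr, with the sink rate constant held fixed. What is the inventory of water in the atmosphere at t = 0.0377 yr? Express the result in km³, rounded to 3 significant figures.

24500 km³

Residence time τ = M₀/F₀ = 0.03107 yr. The eventual steady state is M_∞ = M₀·(F₁/F₀) = 14210 × 929300/457400 = 28870 km³.
The anomaly ΔM(t) = M(t) − M_∞ decays as ΔM₀·e^(−t/τ) with ΔM₀ = 14210 − 28870 = −14660 km³.
At t = 0.0377 yr, e^(−t/τ) = e^(−1.214) = 0.2972, so ΔM = −4356 km³ and M = 28870 − 4356 = 24514 km³.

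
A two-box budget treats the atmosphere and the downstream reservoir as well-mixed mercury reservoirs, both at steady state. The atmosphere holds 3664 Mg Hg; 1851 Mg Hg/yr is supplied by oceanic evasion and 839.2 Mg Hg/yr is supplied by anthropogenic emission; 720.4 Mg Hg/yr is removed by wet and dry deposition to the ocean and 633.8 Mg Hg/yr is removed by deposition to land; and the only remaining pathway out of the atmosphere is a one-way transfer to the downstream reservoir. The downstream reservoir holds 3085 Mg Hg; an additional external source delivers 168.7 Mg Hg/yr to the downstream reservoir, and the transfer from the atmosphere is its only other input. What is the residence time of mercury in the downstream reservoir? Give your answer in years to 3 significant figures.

2.05 yr

Balance the atmosphere: ΣF_in = 1851 + 839.2 = 2690.2 Mg Hg/yr.
Transfer to the downstream reservoir = ΣF_in − (720.4 + 633.8) = 1336.0 Mg Hg/yr.
Total input to the downstream reservoir = 1336.0 + 168.7 = 1504.7 Mg Hg/yr; at steady state this equals its total output.
τ = M / F = 3085 / 1504.7 = 2.050 yr.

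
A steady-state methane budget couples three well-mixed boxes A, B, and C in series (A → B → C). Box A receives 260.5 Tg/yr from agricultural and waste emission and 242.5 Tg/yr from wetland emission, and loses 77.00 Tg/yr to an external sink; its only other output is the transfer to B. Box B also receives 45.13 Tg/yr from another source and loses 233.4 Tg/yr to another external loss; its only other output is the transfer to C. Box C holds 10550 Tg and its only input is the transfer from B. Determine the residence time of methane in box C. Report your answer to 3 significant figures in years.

44.4 yr

Box A: F(A→B) = (260.5 + 242.5) − 77.00 = 426.00 Tg/yr.
Box B: F(B→C) = (426.00 + 45.13) − 233.4 = 237.73 Tg/yr.
Box C throughput = its input = 237.73 Tg/yr; τ = 10550 / 237.73 = 44.38 yr.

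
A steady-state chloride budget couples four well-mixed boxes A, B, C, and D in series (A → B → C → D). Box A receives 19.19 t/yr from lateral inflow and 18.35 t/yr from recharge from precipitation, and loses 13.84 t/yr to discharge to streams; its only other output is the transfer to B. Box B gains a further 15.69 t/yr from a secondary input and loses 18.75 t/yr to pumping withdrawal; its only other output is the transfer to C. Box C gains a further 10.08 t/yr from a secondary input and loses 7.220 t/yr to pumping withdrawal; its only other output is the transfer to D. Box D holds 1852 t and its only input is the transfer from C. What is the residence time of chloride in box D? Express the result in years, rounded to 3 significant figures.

Box A: F(A→B) = (19.19 + 18.35) − 13.84 = 23.700 t/yr.
Box B: F(B→C) = (23.700 + 15.69) − 18.75 = 20.640 t/yr.
Box C: F(C→D) = (20.640 + 10.08) − 7.220 = 23.500 t/yr.
Box D throughput = its input = 23.500 t/yr; τ = 1852 / 23.500 = 78.81 yr.

78.8 yr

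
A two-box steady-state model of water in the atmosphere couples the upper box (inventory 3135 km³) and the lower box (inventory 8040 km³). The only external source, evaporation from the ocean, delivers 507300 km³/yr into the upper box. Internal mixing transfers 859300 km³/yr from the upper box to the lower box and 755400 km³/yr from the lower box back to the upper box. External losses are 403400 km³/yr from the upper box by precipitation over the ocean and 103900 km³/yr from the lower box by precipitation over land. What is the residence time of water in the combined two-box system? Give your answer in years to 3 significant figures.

0.0220 yr

For the system as a whole, the A↔B exchange is internal and contributes nothing to the throughput; only the external sinks remove mass.
M_total = 3135 + 8040 = 11175 km³.
ΣF_external_out = 403400 + 103900 = 507300 km³/yr.
τ = M_total / ΣF_ext = 11175 / 507300 = 0.02203 yr.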